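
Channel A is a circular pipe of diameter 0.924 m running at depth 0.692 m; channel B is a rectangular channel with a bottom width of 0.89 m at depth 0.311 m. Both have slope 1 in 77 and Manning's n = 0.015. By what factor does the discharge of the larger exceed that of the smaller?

2.58

Channel A: For a circular section of diameter D = 0.924 m at depth y = 0.692 m, the central angle is θ = 2 arccos(1 − 2y/D) = 4.184 rad. Then A = (D²/8)(θ − sin θ) = 0.5387 m² and P = Dθ/2 = 1.933 m. Hydraulic radius R = A/P = 0.5387/1.933 = 0.2787 m. Q_A = (1/0.015)·0.5387·0.2787^(2/3)·√0.01299 = 1.746 m³/s.
Channel B: Flow area A = b·y = 0.89 × 0.311 = 0.2768 m². Wetted perimeter P = b + 2y = 0.89 + 2×0.311 = 1.512 m. Hydraulic radius R = A/P = 0.2768/1.512 = 0.1831 m. Q_B = (1/0.015)·0.2768·0.1831^(2/3)·√0.01299 = 0.678 m³/s.
The larger discharge is 1.746 m³/s and the smaller is 0.678 m³/s; the ratio is 2.58.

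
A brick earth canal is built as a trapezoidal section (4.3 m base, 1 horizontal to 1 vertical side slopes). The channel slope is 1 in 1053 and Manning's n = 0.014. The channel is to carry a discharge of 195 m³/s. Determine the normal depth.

Manning's equation rearranged: A R^(2/3) = nQ / (1·√S) = 0.014 × 195 / (√0.0009497) = 88.59.
Try y = 4.41 m: A R^(2/3) = 66.73 — too small.
Try y = 6 m: A R^(2/3) = 125.8 — too large.
Try y = 5.07 m: A R^(2/3) = 88.64 — matches.

y_n = 5.07 m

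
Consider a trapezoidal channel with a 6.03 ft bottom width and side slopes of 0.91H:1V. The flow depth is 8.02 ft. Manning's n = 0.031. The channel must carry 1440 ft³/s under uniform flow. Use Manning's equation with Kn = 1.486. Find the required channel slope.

S = 0.0131

With bottom width b = 6.03 ft and side slope z = 0.91: A = (b + zy)y = (6.03 + 0.91×8.02)×8.02 = 106.9 ft²; P = b + 2y√(1+z²) = 6.03 + 2×8.02×1.352 = 27.72 ft.
Hydraulic radius R = A/P = 106.9/27.72 = 3.857 ft.
From Manning's equation, S = [nQ / (1.486 A R^(2/3))]² = [0.031 × 1440 / (1.486 × 106.9 × 3.857^(2/3))]² = 0.0131.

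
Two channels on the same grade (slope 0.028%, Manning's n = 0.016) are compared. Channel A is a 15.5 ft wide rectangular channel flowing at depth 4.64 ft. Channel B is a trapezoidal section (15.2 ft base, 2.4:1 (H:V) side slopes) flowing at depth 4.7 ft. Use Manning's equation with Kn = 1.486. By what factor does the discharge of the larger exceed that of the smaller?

Channel A: Flow area A = b·y = 15.5 × 4.64 = 71.92 ft². Wetted perimeter P = b + 2y = 15.5 + 2×4.64 = 24.78 ft. Hydraulic radius R = A/P = 71.92/24.78 = 2.902 ft. Q_A = (1.486/0.016)·71.92·2.902^(2/3)·√0.00028 = 227.4 ft³/s.
Channel B: With bottom width b = 15.2 ft and side slope z = 2.4: A = (b + zy)y = (15.2 + 2.4×4.7)×4.7 = 124.5 ft²; P = b + 2y√(1+z²) = 15.2 + 2×4.7×2.6 = 39.64 ft. Hydraulic radius R = A/P = 124.5/39.64 = 3.14 ft. Q_B = (1.486/0.016)·124.5·3.14^(2/3)·√0.00028 = 414.7 ft³/s.
The larger discharge is 414.7 ft³/s and the smaller is 227.4 ft³/s; the ratio is 1.82.

1.82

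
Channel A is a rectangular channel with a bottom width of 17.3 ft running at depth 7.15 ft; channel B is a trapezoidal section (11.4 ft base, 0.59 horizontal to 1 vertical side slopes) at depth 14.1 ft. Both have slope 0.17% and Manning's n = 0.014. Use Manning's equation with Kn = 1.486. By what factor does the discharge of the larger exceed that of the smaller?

Channel A: Flow area A = b·y = 17.3 × 7.15 = 123.7 ft². Wetted perimeter P = b + 2y = 17.3 + 2×7.15 = 31.6 ft. Hydraulic radius R = A/P = 123.7/31.6 = 3.914 ft. Q_A = (1.486/0.014)·123.7·3.914^(2/3)·√0.0017 = 1345 ft³/s.
Channel B: With bottom width b = 11.4 ft and side slope z = 0.59: A = (b + zy)y = (11.4 + 0.59×14.1)×14.1 = 278 ft²; P = b + 2y√(1+z²) = 11.4 + 2×14.1×1.161 = 44.14 ft. Hydraulic radius R = A/P = 278/44.14 = 6.299 ft. Q_B = (1.486/0.014)·278·6.299^(2/3)·√0.0017 = 4150 ft³/s.
The larger discharge is 4150 ft³/s and the smaller is 1345 ft³/s; the ratio is 3.09.

3.09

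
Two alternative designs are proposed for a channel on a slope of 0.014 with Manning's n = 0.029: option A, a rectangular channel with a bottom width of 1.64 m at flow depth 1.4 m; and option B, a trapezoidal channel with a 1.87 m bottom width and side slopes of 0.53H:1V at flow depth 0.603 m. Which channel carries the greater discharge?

Channel A: Flow area A = b·y = 1.64 × 1.4 = 2.296 m². Wetted perimeter P = b + 2y = 1.64 + 2×1.4 = 4.44 m. Hydraulic radius R = A/P = 2.296/4.44 = 0.5171 m. Q_A = (1/0.029)·2.296·0.5171^(2/3)·√0.014 = 6.035 m³/s.
Channel B: With bottom width b = 1.87 m and side slope z = 0.53: A = (b + zy)y = (1.87 + 0.53×0.603)×0.603 = 1.32 m²; P = b + 2y√(1+z²) = 1.87 + 2×0.603×1.132 = 3.235 m. Hydraulic radius R = A/P = 1.32/3.235 = 0.4081 m. Q_B = (1/0.029)·1.32·0.4081^(2/3)·√0.014 = 2.964 m³/s.
Q_A = 6.035 m³/s vs Q_B = 2.964 m³/s, so channel A carries more.

channel A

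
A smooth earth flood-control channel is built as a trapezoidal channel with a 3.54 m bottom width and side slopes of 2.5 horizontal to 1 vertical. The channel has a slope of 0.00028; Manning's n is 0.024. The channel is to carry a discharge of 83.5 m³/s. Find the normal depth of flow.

Manning's equation rearranged: A R^(2/3) = nQ / (1·√S) = 0.024 × 83.5 / (√0.00028) = 119.8.
Trying y = 3.07 m: A R^(2/3) = 49.34 — too small.
Trying y = 4.51 m: A R^(2/3) = 119.8 — matches.

y_n = 4.51 m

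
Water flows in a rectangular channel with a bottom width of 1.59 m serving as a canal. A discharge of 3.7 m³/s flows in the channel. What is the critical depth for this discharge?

y_c = 0.82 m

For a rectangular channel, critical depth y_c = (q²/g)^(1/3) where q = Q/b = 3.7/1.59 = 2.327 m²/s.
So y_c = (2.327²/9.81)^(1/3) = 0.82 m.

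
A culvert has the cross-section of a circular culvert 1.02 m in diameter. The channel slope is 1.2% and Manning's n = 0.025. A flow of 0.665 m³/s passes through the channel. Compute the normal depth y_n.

Manning's equation rearranged: A R^(2/3) = nQ / (1·√S) = 0.025 × 0.665 / (√0.012) = 0.1518.
Trying y = 0.607 m: A R^(2/3) = 0.218 — high.
Trying y = 0.423 m: A R^(2/3) = 0.1183 — low.
Trying y = 0.487 m: A R^(2/3) = 0.1518 — matches.

y_n = 0.487 m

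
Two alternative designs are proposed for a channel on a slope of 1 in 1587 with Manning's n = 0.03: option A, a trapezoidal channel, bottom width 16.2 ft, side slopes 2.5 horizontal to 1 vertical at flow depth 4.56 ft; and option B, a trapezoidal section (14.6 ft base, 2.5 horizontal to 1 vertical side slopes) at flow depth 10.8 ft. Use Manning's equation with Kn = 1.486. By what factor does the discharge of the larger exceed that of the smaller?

5.67

Channel A: With bottom width b = 16.2 ft and side slope z = 2.5: A = (b + zy)y = (16.2 + 2.5×4.56)×4.56 = 125.9 ft²; P = b + 2y√(1+z²) = 16.2 + 2×4.56×2.693 = 40.76 ft. Hydraulic radius R = A/P = 125.9/40.76 = 3.088 ft. Q_A = (1.486/0.03)·125.9·3.088^(2/3)·√0.0006301 = 331.8 ft³/s.
Channel B: With bottom width b = 14.6 ft and side slope z = 2.5: A = (b + zy)y = (14.6 + 2.5×10.8)×10.8 = 449.3 ft²; P = b + 2y√(1+z²) = 14.6 + 2×10.8×2.693 = 72.76 ft. Hydraulic radius R = A/P = 449.3/72.76 = 6.175 ft. Q_B = (1.486/0.03)·449.3·6.175^(2/3)·√0.0006301 = 1880 ft³/s.
The larger discharge is 1880 ft³/s and the smaller is 331.8 ft³/s; the ratio is 5.67.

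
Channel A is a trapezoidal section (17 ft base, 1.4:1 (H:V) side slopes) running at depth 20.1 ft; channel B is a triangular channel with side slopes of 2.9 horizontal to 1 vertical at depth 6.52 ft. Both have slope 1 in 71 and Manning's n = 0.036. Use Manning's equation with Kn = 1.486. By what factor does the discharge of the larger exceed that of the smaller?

16.7

Channel A: With bottom width b = 17 ft and side slope z = 1.4: A = (b + zy)y = (17 + 1.4×20.1)×20.1 = 907.3 ft²; P = b + 2y√(1+z²) = 17 + 2×20.1×1.72 = 86.16 ft. Hydraulic radius R = A/P = 907.3/86.16 = 10.53 ft. Q_A = (1.486/0.036)·907.3·10.53^(2/3)·√0.01408 = 21350 ft³/s.
Channel B: For a triangular section with side slope z = 2.9: A = zy² = 2.9×6.52² = 123.3 ft²; P = 2y√(1+z²) = 2×6.52×3.068 = 40 ft. Hydraulic radius R = A/P = 123.3/40 = 3.082 ft. Q_B = (1.486/0.036)·123.3·3.082^(2/3)·√0.01408 = 1279 ft³/s.
The larger discharge is 21350 ft³/s and the smaller is 1279 ft³/s; the ratio is 16.7.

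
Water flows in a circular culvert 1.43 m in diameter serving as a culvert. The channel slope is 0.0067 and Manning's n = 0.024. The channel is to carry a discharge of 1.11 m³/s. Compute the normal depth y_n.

y_n = 0.631 m

Manning's equation rearranged: A R^(2/3) = nQ / (1·√S) = 0.024 × 1.11 / (√0.0067) = 0.3255.
At y = 0.454 m: A R^(2/3) = 0.1767 — low.
At y = 0.751 m: A R^(2/3) = 0.4393 — high.
At y = 0.631 m: A R^(2/3) = 0.3255 — ≈ 0.3255.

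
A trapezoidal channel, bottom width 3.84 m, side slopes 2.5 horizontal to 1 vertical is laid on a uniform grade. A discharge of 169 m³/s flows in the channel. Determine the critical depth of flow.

At critical depth, Q² T / (g A³) = 1, i.e. A³/T = Q²/g = 169²/9.81 = 2911.
At y = 3.99 m: A³/T = 7040 — over.
At y = 3.25 m: A³/T = 2927 — matches.

y_c = 3.25 m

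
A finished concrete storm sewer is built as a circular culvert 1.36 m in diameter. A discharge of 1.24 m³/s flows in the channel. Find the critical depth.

At critical depth, Q² T / (g A³) = 1, i.e. A³/T = Q²/g = 1.24²/9.81 = 0.1567.
Try y = 0.501 m: A³/T = 0.08735 — low.
Try y = 0.634 m: A³/T = 0.2156 — high.
Try y = 0.583 m: A³/T = 0.1564 — ≈ 0.1567.

y_c = 0.583 m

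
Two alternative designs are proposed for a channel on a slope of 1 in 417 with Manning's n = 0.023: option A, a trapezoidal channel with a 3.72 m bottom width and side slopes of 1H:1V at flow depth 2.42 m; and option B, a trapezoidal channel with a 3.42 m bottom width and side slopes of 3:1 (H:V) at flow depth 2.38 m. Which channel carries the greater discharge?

channel B

Channel A: With bottom width b = 3.72 m and side slope z = 1: A = (b + zy)y = (3.72 + 1×2.42)×2.42 = 14.86 m²; P = b + 2y√(1+z²) = 3.72 + 2×2.42×1.414 = 10.56 m. Hydraulic radius R = A/P = 14.86/10.56 = 1.406 m. Q_A = (1/0.023)·14.86·1.406^(2/3)·√0.002398 = 39.71 m³/s.
Channel B: With bottom width b = 3.42 m and side slope z = 3: A = (b + zy)y = (3.42 + 3×2.38)×2.38 = 25.13 m²; P = b + 2y√(1+z²) = 3.42 + 2×2.38×3.162 = 18.47 m. Hydraulic radius R = A/P = 25.13/18.47 = 1.361 m. Q_B = (1/0.023)·25.13·1.361^(2/3)·√0.002398 = 65.7 m³/s.
Q_A = 39.71 m³/s vs Q_B = 65.7 m³/s, so channel B carries more.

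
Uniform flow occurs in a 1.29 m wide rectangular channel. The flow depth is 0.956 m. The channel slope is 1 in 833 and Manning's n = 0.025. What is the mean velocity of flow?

Flow area A = b·y = 1.29 × 0.956 = 1.233 m². Wetted perimeter P = b + 2y = 1.29 + 2×0.956 = 3.202 m.
Hydraulic radius R = A/P = 1.233/3.202 = 0.3851 m.
From Manning's equation, V = (1/n) R^(2/3) S^(1/2) = (1/0.025) × 0.3851^(2/3) × 0.0012^(1/2) = 0.734 m/s.

V = 0.734 m/s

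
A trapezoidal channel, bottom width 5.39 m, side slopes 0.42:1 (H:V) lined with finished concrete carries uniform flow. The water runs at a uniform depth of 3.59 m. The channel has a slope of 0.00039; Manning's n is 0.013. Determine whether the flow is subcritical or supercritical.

subcritical

With bottom width b = 5.39 m and side slope z = 0.42: A = (b + zy)y = (5.39 + 0.42×3.59)×3.59 = 24.76 m²; P = b + 2y√(1+z²) = 5.39 + 2×3.59×1.085 = 13.18 m.
Hydraulic radius R = A/P = 24.76/13.18 = 1.879 m.
V = (1/n) R^(2/3) √S = (1/0.013) × 1.879^(2/3) × √0.00039 = 2.313 m/s. Hydraulic depth D_h = A/T = 24.76/8.406 = 2.946 m.
Froude number Fr = V/√(g·D_h) = 2.313/√(9.81×2.946) = 0.43, which is less than 1, so the flow is subcritical.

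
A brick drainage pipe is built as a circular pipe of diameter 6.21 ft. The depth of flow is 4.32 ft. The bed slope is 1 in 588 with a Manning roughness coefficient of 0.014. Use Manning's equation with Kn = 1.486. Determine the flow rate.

Q = 148 ft³/s

For a circular section of diameter D = 6.21 ft at depth y = 4.32 ft, the central angle is θ = 2 arccos(1 − 2y/D) = 3.946 rad. Then A = (D²/8)(θ − sin θ) = 22.49 ft² and P = Dθ/2 = 12.25 ft.
Hydraulic radius R = A/P = 22.49/12.25 = 1.836 ft.
Manning's equation: Q = (1.486/n) A R^(2/3) S^(1/2) = (1.486/0.014) × 22.49 × 1.836^(2/3) × 0.001701^(1/2) = 148 ft³/s.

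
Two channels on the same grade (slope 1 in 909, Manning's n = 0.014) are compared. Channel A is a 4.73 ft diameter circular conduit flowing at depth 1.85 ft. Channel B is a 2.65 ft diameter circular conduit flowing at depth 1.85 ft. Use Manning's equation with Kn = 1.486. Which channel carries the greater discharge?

Channel A: For a circular section of diameter D = 4.73 ft at depth y = 1.85 ft, the central angle is θ = 2 arccos(1 − 2y/D) = 2.703 rad. Then A = (D²/8)(θ − sin θ) = 6.369 ft² and P = Dθ/2 = 6.392 ft. Hydraulic radius R = A/P = 6.369/6.392 = 0.9965 ft. Q_A = (1.486/0.014)·6.369·0.9965^(2/3)·√0.0011 = 22.37 ft³/s.
Channel B: For a circular section of diameter D = 2.65 ft at depth y = 1.85 ft, the central angle is θ = 2 arccos(1 − 2y/D) = 3.956 rad. Then A = (D²/8)(θ − sin θ) = 4.112 ft² and P = Dθ/2 = 5.242 ft. Hydraulic radius R = A/P = 4.112/5.242 = 0.7843 ft. Q_B = (1.486/0.014)·4.112·0.7843^(2/3)·√0.0011 = 12.31 ft³/s.
Q_A = 22.37 ft³/s vs Q_B = 12.31 ft³/s, so channel A carries more.

channel A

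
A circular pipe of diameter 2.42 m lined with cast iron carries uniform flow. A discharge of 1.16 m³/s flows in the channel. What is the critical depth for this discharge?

At critical depth, Q² T / (g A³) = 1, i.e. A³/T = Q²/g = 1.16²/9.81 = 0.1372.
At y = 0.349 m: A³/T = 0.04013 — low.
At y = 0.534 m: A³/T = 0.2131 — high.
At y = 0.477 m: A³/T = 0.137 — close enough.

y_c = 0.477 m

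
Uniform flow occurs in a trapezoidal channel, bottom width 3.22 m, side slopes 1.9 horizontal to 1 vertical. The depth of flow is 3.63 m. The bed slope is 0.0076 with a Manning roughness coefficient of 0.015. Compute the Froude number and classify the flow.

With bottom width b = 3.22 m and side slope z = 1.9: A = (b + zy)y = (3.22 + 1.9×3.63)×3.63 = 36.72 m²; P = b + 2y√(1+z²) = 3.22 + 2×3.63×2.147 = 18.81 m.
Hydraulic radius R = A/P = 36.72/18.81 = 1.953 m.
V = (1/n) R^(2/3) √S = (1/0.015) × 1.953^(2/3) × √0.0076 = 9.079 m/s. Hydraulic depth D_h = A/T = 36.72/17.01 = 2.158 m.
Froude number Fr = V/√(g·D_h) = 9.079/√(9.81×2.158) = 1.97, which is greater than 1, so the flow is supercritical.

supercritical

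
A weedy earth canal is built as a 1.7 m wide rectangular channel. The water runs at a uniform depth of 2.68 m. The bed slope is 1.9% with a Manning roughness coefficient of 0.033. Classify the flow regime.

Flow area A = b·y = 1.7 × 2.68 = 4.556 m². Wetted perimeter P = b + 2y = 1.7 + 2×2.68 = 7.06 m.
Hydraulic radius R = A/P = 4.556/7.06 = 0.6453 m.
V = (1/n) R^(2/3) √S = (1/0.033) × 0.6453^(2/3) × √0.019 = 3.119 m/s. Hydraulic depth D_h = A/T = 4.556/1.7 = 2.68 m.
Froude number Fr = V/√(g·D_h) = 3.119/√(9.81×2.68) = 0.608, which is less than 1, so the flow is subcritical.

subcritical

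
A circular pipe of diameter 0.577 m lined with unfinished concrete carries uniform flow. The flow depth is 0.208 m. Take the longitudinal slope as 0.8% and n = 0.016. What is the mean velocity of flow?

V = 1.32 m/s

For a circular section of diameter D = 0.577 m at depth y = 0.208 m, the central angle is θ = 2 arccos(1 − 2y/D) = 2.576 rad. Then A = (D²/8)(θ − sin θ) = 0.0849 m² and P = Dθ/2 = 0.7432 m.
Hydraulic radius R = A/P = 0.0849/0.7432 = 0.1142 m.
From Manning's equation, V = (1/n) R^(2/3) S^(1/2) = (1/0.016) × 0.1142^(2/3) × 0.008^(1/2) = 1.32 m/s.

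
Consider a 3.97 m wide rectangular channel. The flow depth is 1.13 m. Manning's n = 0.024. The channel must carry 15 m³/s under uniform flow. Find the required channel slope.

S = 0.00998

Flow area A = b·y = 3.97 × 1.13 = 4.486 m². Wetted perimeter P = b + 2y = 3.97 + 2×1.13 = 6.23 m.
Hydraulic radius R = A/P = 4.486/6.23 = 0.7201 m.
From Manning's equation, S = [nQ / (1 A R^(2/3))]² = [0.024 × 15 / (1 × 4.486 × 0.7201^(2/3))]² = 0.00998.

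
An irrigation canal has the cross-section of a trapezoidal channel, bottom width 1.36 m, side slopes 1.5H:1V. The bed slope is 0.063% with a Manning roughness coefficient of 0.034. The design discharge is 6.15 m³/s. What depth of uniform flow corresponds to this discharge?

Manning's equation rearranged: A R^(2/3) = nQ / (1·√S) = 0.034 × 6.15 / (√0.00063) = 8.331.
Try y = 1.46 m: A R^(2/3) = 4.401 — short.
Try y = 1.95 m: A R^(2/3) = 8.332 — close enough.

y_n = 1.95 m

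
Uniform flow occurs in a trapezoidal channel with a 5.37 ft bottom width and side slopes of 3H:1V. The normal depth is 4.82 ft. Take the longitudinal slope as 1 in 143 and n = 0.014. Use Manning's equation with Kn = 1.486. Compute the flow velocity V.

With bottom width b = 5.37 ft and side slope z = 3: A = (b + zy)y = (5.37 + 3×4.82)×4.82 = 95.58 ft²; P = b + 2y√(1+z²) = 5.37 + 2×4.82×3.162 = 35.85 ft.
Hydraulic radius R = A/P = 95.58/35.85 = 2.666 ft.
From Manning's equation, V = (1.486/n) R^(2/3) S^(1/2) = (1.486/0.014) × 2.666^(2/3) × 0.006993^(1/2) = 17.1 ft/s.

V = 17.1 ft/s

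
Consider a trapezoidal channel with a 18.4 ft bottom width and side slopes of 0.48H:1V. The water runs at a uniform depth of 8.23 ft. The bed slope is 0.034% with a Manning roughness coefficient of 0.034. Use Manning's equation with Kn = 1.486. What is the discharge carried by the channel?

Q = 434 ft³/s

With bottom width b = 18.4 ft and side slope z = 0.48: A = (b + zy)y = (18.4 + 0.48×8.23)×8.23 = 183.9 ft²; P = b + 2y√(1+z²) = 18.4 + 2×8.23×1.109 = 36.66 ft.
Hydraulic radius R = A/P = 183.9/36.66 = 5.018 ft.
Manning's equation: Q = (1.486/n) A R^(2/3) S^(1/2) = (1.486/0.034) × 183.9 × 5.018^(2/3) × 0.00034^(1/2) = 434 ft³/s.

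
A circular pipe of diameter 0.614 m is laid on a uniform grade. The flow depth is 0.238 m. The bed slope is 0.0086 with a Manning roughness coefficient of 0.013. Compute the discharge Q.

For a circular section of diameter D = 0.614 m at depth y = 0.238 m, the central angle is θ = 2 arccos(1 − 2y/D) = 2.688 rad. Then A = (D²/8)(θ − sin θ) = 0.106 m² and P = Dθ/2 = 0.8253 m.
Hydraulic radius R = A/P = 0.106/0.8253 = 0.1285 m.
Manning's equation: Q = (1/n) A R^(2/3) S^(1/2) = (1/0.013) × 0.106 × 0.1285^(2/3) × 0.0086^(1/2) = 0.193 m³/s.

Q = 0.193 m³/s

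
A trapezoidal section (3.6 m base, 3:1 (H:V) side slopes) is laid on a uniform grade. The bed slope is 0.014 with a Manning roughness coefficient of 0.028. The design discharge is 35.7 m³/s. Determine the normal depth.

y_n = 1.29 m

Manning's equation rearranged: A R^(2/3) = nQ / (1·√S) = 0.028 × 35.7 / (√0.014) = 8.448.
At y = 1.03 m: A R^(2/3) = 5.335 — too small.
At y = 1.41 m: A R^(2/3) = 10.15 — too large.
At y = 1.29 m: A R^(2/3) = 8.439 — ≈ 8.448.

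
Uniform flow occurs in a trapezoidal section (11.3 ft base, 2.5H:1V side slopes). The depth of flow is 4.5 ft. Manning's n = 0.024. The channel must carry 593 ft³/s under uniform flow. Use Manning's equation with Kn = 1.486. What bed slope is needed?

S = 0.0022

With bottom width b = 11.3 ft and side slope z = 2.5: A = (b + zy)y = (11.3 + 2.5×4.5)×4.5 = 101.5 ft²; P = b + 2y√(1+z²) = 11.3 + 2×4.5×2.693 = 35.53 ft.
Hydraulic radius R = A/P = 101.5/35.53 = 2.856 ft.
From Manning's equation, S = [nQ / (1.486 A R^(2/3))]² = [0.024 × 593 / (1.486 × 101.5 × 2.856^(2/3))]² = 0.0022.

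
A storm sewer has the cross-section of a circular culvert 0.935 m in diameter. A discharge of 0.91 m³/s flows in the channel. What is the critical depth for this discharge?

y_c = 0.557 m

At critical depth, Q² T / (g A³) = 1, i.e. A³/T = Q²/g = 0.91²/9.81 = 0.08441.
At y = 0.688 m: A³/T = 0.1926 — high.
At y = 0.557 m: A³/T = 0.08452 — close enough.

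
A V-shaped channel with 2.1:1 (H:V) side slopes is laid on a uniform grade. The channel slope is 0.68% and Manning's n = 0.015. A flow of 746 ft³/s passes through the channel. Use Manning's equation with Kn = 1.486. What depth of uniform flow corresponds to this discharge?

y_n = 5.02 ft

Manning's equation rearranged: A R^(2/3) = nQ / (1.486·√S) = 0.015 × 746 / (1.486 × √0.0068) = 91.32.
At y = 4.44 ft: A R^(2/3) = 65.81 — low.
At y = 5.02 ft: A R^(2/3) = 91.3 — close enough.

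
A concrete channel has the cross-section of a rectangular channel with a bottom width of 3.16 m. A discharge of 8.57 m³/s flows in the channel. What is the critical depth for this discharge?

For a rectangular channel, critical depth y_c = (q²/g)^(1/3) where q = Q/b = 8.57/3.16 = 2.712 m²/s.
So y_c = (2.712²/9.81)^(1/3) = 0.908 m.

y_c = 0.908 m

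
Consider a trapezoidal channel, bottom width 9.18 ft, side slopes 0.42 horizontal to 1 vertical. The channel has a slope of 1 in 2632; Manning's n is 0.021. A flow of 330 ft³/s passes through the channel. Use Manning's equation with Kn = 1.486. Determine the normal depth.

Manning's equation rearranged: A R^(2/3) = nQ / (1.486·√S) = 0.021 × 330 / (1.486 × √0.0003799) = 239.3.
At y = 9.12 ft: A R^(2/3) = 303.8 — too large.
At y = 5.65 ft: A R^(2/3) = 137.1 — too small.
At y = 7.92 ft: A R^(2/3) = 239.4 — close enough.

y_n = 7.92 ft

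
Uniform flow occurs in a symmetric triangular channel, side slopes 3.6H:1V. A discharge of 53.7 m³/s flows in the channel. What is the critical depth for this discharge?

At critical depth, Q² T / (g A³) = 1, i.e. A³/T = Q²/g = 53.7²/9.81 = 294.
At y = 1.63 m: A³/T = 74.56 — too small.
At y = 2.54 m: A³/T = 685.1 — too large.
At y = 2.14 m: A³/T = 290.8 — close enough.

y_c = 2.14 m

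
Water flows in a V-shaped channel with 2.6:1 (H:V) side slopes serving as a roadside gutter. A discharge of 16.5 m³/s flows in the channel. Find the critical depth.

At critical depth, Q² T / (g A³) = 1, i.e. A³/T = Q²/g = 16.5²/9.81 = 27.75.
Try y = 1.23 m: A³/T = 9.516 — too small.
Try y = 1.91 m: A³/T = 85.92 — too large.
Try y = 1.52 m: A³/T = 27.42 — ≈ 27.75.

y_c = 1.52 m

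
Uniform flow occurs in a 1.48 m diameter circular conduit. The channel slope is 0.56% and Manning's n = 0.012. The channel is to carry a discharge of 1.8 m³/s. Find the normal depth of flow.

Manning's equation rearranged: A R^(2/3) = nQ / (1·√S) = 0.012 × 1.8 / (√0.0056) = 0.2886.
Try y = 0.505 m: A R^(2/3) = 0.2222 — too small.
Try y = 0.581 m: A R^(2/3) = 0.2887 — matches.

y_n = 0.581 m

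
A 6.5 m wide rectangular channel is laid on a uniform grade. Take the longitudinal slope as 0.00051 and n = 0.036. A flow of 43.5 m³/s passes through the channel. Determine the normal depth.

Manning's equation rearranged: A R^(2/3) = nQ / (1·√S) = 0.036 × 43.5 / (√0.00051) = 69.34.
Try y = 7.8 m: A R^(2/3) = 88.19 — over.
Try y = 5.59 m: A R^(2/3) = 58.73 — short.
Try y = 6.39 m: A R^(2/3) = 69.28 — close enough.

y_n = 6.39 m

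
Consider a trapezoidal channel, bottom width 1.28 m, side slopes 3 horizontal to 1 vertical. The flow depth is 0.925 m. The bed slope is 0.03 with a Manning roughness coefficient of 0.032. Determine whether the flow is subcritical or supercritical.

With bottom width b = 1.28 m and side slope z = 3: A = (b + zy)y = (1.28 + 3×0.925)×0.925 = 3.751 m²; P = b + 2y√(1+z²) = 1.28 + 2×0.925×3.162 = 7.13 m.
Hydraulic radius R = A/P = 3.751/7.13 = 0.5261 m.
V = (1/n) R^(2/3) √S = (1/0.032) × 0.5261^(2/3) × √0.03 = 3.527 m/s. Hydraulic depth D_h = A/T = 3.751/6.83 = 0.5492 m.
Froude number Fr = V/√(g·D_h) = 3.527/√(9.81×0.5492) = 1.52, which is greater than 1, so the flow is supercritical.

supercritical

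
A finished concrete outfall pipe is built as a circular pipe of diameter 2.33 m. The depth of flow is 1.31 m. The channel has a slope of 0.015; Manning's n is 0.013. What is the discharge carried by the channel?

For a circular section of diameter D = 2.33 m at depth y = 1.31 m, the central angle is θ = 2 arccos(1 − 2y/D) = 3.391 rad. Then A = (D²/8)(θ − sin θ) = 2.469 m² and P = Dθ/2 = 3.951 m.
Hydraulic radius R = A/P = 2.469/3.951 = 0.6249 m.
Manning's equation: Q = (1/n) A R^(2/3) S^(1/2) = (1/0.013) × 2.469 × 0.6249^(2/3) × 0.015^(1/2) = 17 m³/s.

Q = 17 m³/s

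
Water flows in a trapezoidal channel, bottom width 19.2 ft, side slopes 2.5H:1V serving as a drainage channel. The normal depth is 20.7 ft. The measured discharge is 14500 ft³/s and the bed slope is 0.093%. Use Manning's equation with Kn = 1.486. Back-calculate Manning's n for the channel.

n = 0.023

With bottom width b = 19.2 ft and side slope z = 2.5: A = (b + zy)y = (19.2 + 2.5×20.7)×20.7 = 1469 ft²; P = b + 2y√(1+z²) = 19.2 + 2×20.7×2.693 = 130.7 ft.
Hydraulic radius R = A/P = 1469/130.7 = 11.24 ft.
Rearranging Manning's equation: n = (1.486/Q) A R^(2/3) S^(1/2) = (1.486/14500) × 1469 × 11.24^(2/3) × √0.00093 = 0.023.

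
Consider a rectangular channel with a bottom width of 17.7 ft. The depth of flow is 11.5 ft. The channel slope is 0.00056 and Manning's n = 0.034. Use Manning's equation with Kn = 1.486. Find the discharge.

Q = 616 ft³/s

Flow area A = b·y = 17.7 × 11.5 = 203.5 ft². Wetted perimeter P = b + 2y = 17.7 + 2×11.5 = 40.7 ft.
Hydraulic radius R = A/P = 203.5/40.7 = 5.001 ft.
Manning's equation: Q = (1.486/n) A R^(2/3) S^(1/2) = (1.486/0.034) × 203.5 × 5.001^(2/3) × 0.00056^(1/2) = 616 ft³/s.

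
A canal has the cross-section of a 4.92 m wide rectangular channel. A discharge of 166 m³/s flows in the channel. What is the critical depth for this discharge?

For a rectangular channel, critical depth y_c = (q²/g)^(1/3) where q = Q/b = 166/4.92 = 33.74 m²/s.
So y_c = (33.74²/9.81)^(1/3) = 4.88 m.

y_c = 4.88 m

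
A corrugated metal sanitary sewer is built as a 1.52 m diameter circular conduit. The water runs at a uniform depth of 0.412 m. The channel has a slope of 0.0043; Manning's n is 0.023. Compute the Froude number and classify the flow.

subcritical

For a circular section of diameter D = 1.52 m at depth y = 0.412 m, the central angle is θ = 2 arccos(1 − 2y/D) = 2.19 rad. Then A = (D²/8)(θ − sin θ) = 0.3974 m² and P = Dθ/2 = 1.665 m.
Hydraulic radius R = A/P = 0.3974/1.665 = 0.2388 m.
V = (1/n) R^(2/3) √S = (1/0.023) × 0.2388^(2/3) × √0.0043 = 1.097 m/s. Hydraulic depth D_h = A/T = 0.3974/1.351 = 0.2941 m.
Froude number Fr = V/√(g·D_h) = 1.097/√(9.81×0.2941) = 0.646, which is less than 1, so the flow is subcritical.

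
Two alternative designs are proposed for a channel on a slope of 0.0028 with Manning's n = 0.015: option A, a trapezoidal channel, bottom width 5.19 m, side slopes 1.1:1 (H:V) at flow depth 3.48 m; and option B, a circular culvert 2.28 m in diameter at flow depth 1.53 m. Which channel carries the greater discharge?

channel A

Channel A: With bottom width b = 5.19 m and side slope z = 1.1: A = (b + zy)y = (5.19 + 1.1×3.48)×3.48 = 31.38 m²; P = b + 2y√(1+z²) = 5.19 + 2×3.48×1.487 = 15.54 m. Hydraulic radius R = A/P = 31.38/15.54 = 2.02 m. Q_A = (1/0.015)·31.38·2.02^(2/3)·√0.0028 = 176.9 m³/s.
Channel B: For a circular section of diameter D = 2.28 m at depth y = 1.53 m, the central angle is θ = 2 arccos(1 − 2y/D) = 3.84 rad. Then A = (D²/8)(θ − sin θ) = 2.913 m² and P = Dθ/2 = 4.377 m. Hydraulic radius R = A/P = 2.913/4.377 = 0.6654 m. Q_B = (1/0.015)·2.913·0.6654^(2/3)·√0.0028 = 7.832 m³/s.
Q_A = 176.9 m³/s vs Q_B = 7.832 m³/s, so channel A carries more.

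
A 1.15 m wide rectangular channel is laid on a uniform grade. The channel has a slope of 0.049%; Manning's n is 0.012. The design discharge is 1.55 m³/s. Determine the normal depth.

y_n = 1.34 m

Manning's equation rearranged: A R^(2/3) = nQ / (1·√S) = 0.012 × 1.55 / (√0.00049) = 0.8403.
At y = 1.62 m: A R^(2/3) = 1.052 — high.
At y = 0.962 m: A R^(2/3) = 0.5597 — low.
At y = 1.34 m: A R^(2/3) = 0.8399 — matches.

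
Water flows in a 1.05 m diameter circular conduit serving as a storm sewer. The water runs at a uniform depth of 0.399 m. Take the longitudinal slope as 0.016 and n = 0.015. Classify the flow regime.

For a circular section of diameter D = 1.05 m at depth y = 0.399 m, the central angle is θ = 2 arccos(1 − 2y/D) = 2.657 rad. Then A = (D²/8)(θ − sin θ) = 0.3019 m² and P = Dθ/2 = 1.395 m.
Hydraulic radius R = A/P = 0.3019/1.395 = 0.2165 m.
V = (1/n) R^(2/3) √S = (1/0.015) × 0.2165^(2/3) × √0.016 = 3.04 m/s. Hydraulic depth D_h = A/T = 0.3019/1.019 = 0.2962 m.
Froude number Fr = V/√(g·D_h) = 3.04/√(9.81×0.2962) = 1.78, which is greater than 1, so the flow is supercritical.

supercritical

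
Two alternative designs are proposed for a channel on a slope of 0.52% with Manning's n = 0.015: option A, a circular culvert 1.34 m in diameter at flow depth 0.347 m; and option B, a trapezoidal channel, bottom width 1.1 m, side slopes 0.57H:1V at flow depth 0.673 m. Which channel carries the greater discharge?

channel B

Channel A: For a circular section of diameter D = 1.34 m at depth y = 0.347 m, the central angle is θ = 2 arccos(1 − 2y/D) = 2.136 rad. Then A = (D²/8)(θ − sin θ) = 0.2897 m² and P = Dθ/2 = 1.431 m. Hydraulic radius R = A/P = 0.2897/1.431 = 0.2025 m. Q_A = (1/0.015)·0.2897·0.2025^(2/3)·√0.0052 = 0.4803 m³/s.
Channel B: With bottom width b = 1.1 m and side slope z = 0.57: A = (b + zy)y = (1.1 + 0.57×0.673)×0.673 = 0.9985 m²; P = b + 2y√(1+z²) = 1.1 + 2×0.673×1.151 = 2.649 m. Hydraulic radius R = A/P = 0.9985/2.649 = 0.3769 m. Q_B = (1/0.015)·0.9985·0.3769^(2/3)·√0.0052 = 2.504 m³/s.
Q_A = 0.4803 m³/s vs Q_B = 2.504 m³/s, so channel B carries more.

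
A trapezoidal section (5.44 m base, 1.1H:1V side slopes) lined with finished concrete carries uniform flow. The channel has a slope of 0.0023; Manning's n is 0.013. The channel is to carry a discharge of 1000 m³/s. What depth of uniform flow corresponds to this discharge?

Manning's equation rearranged: A R^(2/3) = nQ / (1·√S) = 0.013 × 1000 / (√0.0023) = 271.1.
At y = 5.84 m: A R^(2/3) = 145.3 — low.
At y = 8.74 m: A R^(2/3) = 341.8 — high.
At y = 7.85 m: A R^(2/3) = 270.9 — close enough.

y_n = 7.85 m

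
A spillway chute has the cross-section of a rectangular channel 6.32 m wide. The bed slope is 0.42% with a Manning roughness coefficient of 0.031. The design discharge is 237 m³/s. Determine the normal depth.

y_n = 10 m

Manning's equation rearranged: A R^(2/3) = nQ / (1·√S) = 0.031 × 237 / (√0.0042) = 113.4.
Trying y = 8.39 m: A R^(2/3) = 92.27 — too small.
Trying y = 12.6 m: A R^(2/3) = 147.7 — too large.
Trying y = 10 m: A R^(2/3) = 113.3 — ≈ 113.4.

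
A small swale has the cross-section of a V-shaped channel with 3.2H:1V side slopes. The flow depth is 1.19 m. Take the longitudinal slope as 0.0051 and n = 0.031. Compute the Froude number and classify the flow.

subcritical

For a triangular section with side slope z = 3.2: A = zy² = 3.2×1.19² = 4.532 m²; P = 2y√(1+z²) = 2×1.19×3.353 = 7.979 m.
Hydraulic radius R = A/P = 4.532/7.979 = 0.5679 m.
V = (1/n) R^(2/3) √S = (1/0.031) × 0.5679^(2/3) × √0.0051 = 1.58 m/s. Hydraulic depth D_h = A/T = 4.532/7.616 = 0.595 m.
Froude number Fr = V/√(g·D_h) = 1.58/√(9.81×0.595) = 0.654, which is less than 1, so the flow is subcritical.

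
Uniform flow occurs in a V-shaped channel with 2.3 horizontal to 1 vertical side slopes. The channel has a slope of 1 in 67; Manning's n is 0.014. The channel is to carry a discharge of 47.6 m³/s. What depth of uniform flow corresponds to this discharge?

y_n = 1.68 m

Manning's equation rearranged: A R^(2/3) = nQ / (1·√S) = 0.014 × 47.6 / (√0.01493) = 5.455.
At y = 1.88 m: A R^(2/3) = 7.363 — over.
At y = 1.68 m: A R^(2/3) = 5.455 — ≈ 5.455.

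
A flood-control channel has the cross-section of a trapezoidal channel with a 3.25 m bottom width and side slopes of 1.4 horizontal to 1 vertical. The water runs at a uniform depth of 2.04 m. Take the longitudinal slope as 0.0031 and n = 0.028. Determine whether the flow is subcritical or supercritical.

With bottom width b = 3.25 m and side slope z = 1.4: A = (b + zy)y = (3.25 + 1.4×2.04)×2.04 = 12.46 m²; P = b + 2y√(1+z²) = 3.25 + 2×2.04×1.72 = 10.27 m.
Hydraulic radius R = A/P = 12.46/10.27 = 1.213 m.
V = (1/n) R^(2/3) √S = (1/0.028) × 1.213^(2/3) × √0.0031 = 2.262 m/s. Hydraulic depth D_h = A/T = 12.46/8.962 = 1.39 m.
Froude number Fr = V/√(g·D_h) = 2.262/√(9.81×1.39) = 0.612, which is less than 1, so the flow is subcritical.

subcritical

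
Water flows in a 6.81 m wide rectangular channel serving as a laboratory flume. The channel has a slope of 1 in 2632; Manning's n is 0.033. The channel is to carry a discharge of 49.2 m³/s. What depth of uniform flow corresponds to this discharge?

y_n = 7.03 m

Manning's equation rearranged: A R^(2/3) = nQ / (1·√S) = 0.033 × 49.2 / (√0.0003799) = 83.3.
At y = 8.68 m: A R^(2/3) = 107.3 — high.
At y = 6.22 m: A R^(2/3) = 71.66 — low.
At y = 7.03 m: A R^(2/3) = 83.27 — close enough.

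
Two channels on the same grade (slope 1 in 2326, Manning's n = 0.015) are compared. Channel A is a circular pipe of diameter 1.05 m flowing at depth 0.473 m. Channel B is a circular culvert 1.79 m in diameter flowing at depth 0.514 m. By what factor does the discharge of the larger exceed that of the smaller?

Channel A: For a circular section of diameter D = 1.05 m at depth y = 0.473 m, the central angle is θ = 2 arccos(1 − 2y/D) = 2.943 rad. Then A = (D²/8)(θ − sin θ) = 0.3784 m² and P = Dθ/2 = 1.545 m. Hydraulic radius R = A/P = 0.3784/1.545 = 0.2449 m. Q_A = (1/0.015)·0.3784·0.2449^(2/3)·√0.0004299 = 0.2048 m³/s.
Channel B: For a circular section of diameter D = 1.79 m at depth y = 0.514 m, the central angle is θ = 2 arccos(1 − 2y/D) = 2.262 rad. Then A = (D²/8)(θ − sin θ) = 0.5975 m² and P = Dθ/2 = 2.025 m. Hydraulic radius R = A/P = 0.5975/2.025 = 0.2951 m. Q_B = (1/0.015)·0.5975·0.2951^(2/3)·√0.0004299 = 0.3661 m³/s.
The larger discharge is 0.3661 m³/s and the smaller is 0.2048 m³/s; the ratio is 1.79.

1.79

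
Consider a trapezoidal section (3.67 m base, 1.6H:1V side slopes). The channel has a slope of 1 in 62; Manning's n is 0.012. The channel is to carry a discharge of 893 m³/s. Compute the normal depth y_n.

Manning's equation rearranged: A R^(2/3) = nQ / (1·√S) = 0.012 × 893 / (√0.01613) = 84.38.
Try y = 3.43 m: A R^(2/3) = 48.03 — short.
Try y = 5.02 m: A R^(2/3) = 111 — over.
Try y = 4.44 m: A R^(2/3) = 84.36 — matches.

y_n = 4.44 m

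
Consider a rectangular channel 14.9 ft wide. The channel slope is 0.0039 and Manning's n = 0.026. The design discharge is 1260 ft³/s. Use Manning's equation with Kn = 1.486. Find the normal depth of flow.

y_n = 9.22 ft

Manning's equation rearranged: A R^(2/3) = nQ / (1.486·√S) = 0.026 × 1260 / (1.486 × √0.0039) = 353.
Trying y = 11.1 ft: A R^(2/3) = 448 — over.
Trying y = 6.74 ft: A R^(2/3) = 233.2 — short.
Trying y = 9.22 ft: A R^(2/3) = 353.1 — close enough.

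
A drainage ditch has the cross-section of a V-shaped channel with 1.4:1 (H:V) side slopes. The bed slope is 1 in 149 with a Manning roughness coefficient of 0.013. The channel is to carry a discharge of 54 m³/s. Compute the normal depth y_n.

Manning's equation rearranged: A R^(2/3) = nQ / (1·√S) = 0.013 × 54 / (√0.006711) = 8.569.
Trying y = 2.22 m: A R^(2/3) = 6.447 — too small.
Trying y = 2.71 m: A R^(2/3) = 10.97 — too large.
Trying y = 2.47 m: A R^(2/3) = 8.569 — matches.

y_n = 2.47 m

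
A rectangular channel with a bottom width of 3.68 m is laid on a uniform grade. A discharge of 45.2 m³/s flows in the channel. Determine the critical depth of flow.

y_c = 2.49 m

For a rectangular channel, critical depth y_c = (q²/g)^(1/3) where q = Q/b = 45.2/3.68 = 12.28 m²/s.
So y_c = (12.28²/9.81)^(1/3) = 2.49 m.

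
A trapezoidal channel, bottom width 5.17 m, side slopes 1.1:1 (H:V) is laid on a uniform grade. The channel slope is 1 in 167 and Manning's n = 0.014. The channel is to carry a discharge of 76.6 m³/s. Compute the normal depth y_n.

y_n = 1.74 m

Manning's equation rearranged: A R^(2/3) = nQ / (1·√S) = 0.014 × 76.6 / (√0.005988) = 13.86.
At y = 1.37 m: A R^(2/3) = 9.084 — low.
At y = 2.17 m: A R^(2/3) = 20.63 — high.
At y = 1.74 m: A R^(2/3) = 13.85 — matches.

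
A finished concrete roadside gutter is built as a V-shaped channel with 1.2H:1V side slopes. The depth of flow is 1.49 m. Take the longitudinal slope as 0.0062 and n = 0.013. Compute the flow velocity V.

For a triangular section with side slope z = 1.2: A = zy² = 1.2×1.49² = 2.664 m²; P = 2y√(1+z²) = 2×1.49×1.562 = 4.655 m.
Hydraulic radius R = A/P = 2.664/4.655 = 0.5723 m.
From Manning's equation, V = (1/n) R^(2/3) S^(1/2) = (1/0.013) × 0.5723^(2/3) × 0.0062^(1/2) = 4.18 m/s.

V = 4.18 m/s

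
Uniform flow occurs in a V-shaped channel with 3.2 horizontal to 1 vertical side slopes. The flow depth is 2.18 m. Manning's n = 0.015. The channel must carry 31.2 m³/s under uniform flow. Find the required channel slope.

S = 0.000898

For a triangular section with side slope z = 3.2: A = zy² = 3.2×2.18² = 15.21 m²; P = 2y√(1+z²) = 2×2.18×3.353 = 14.62 m.
Hydraulic radius R = A/P = 15.21/14.62 = 1.04 m.
From Manning's equation, S = [nQ / (1 A R^(2/3))]² = [0.015 × 31.2 / (1 × 15.21 × 1.04^(2/3))]² = 0.000898.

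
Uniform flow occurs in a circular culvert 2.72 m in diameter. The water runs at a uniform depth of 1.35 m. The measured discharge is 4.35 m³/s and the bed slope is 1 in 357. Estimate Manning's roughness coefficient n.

n = 0.027

For a circular section of diameter D = 2.72 m at depth y = 1.35 m, the central angle is θ = 2 arccos(1 − 2y/D) = 3.127 rad. Then A = (D²/8)(θ − sin θ) = 2.878 m² and P = Dθ/2 = 4.253 m.
Hydraulic radius R = A/P = 2.878/4.253 = 0.6768 m.
Rearranging Manning's equation: n = (1/Q) A R^(2/3) S^(1/2) = (1/4.35) × 2.878 × 0.6768^(2/3) × √0.002801 = 0.027.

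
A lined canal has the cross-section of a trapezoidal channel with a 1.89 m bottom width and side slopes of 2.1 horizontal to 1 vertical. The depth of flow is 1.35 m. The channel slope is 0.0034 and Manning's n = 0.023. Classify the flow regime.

subcritical

With bottom width b = 1.89 m and side slope z = 2.1: A = (b + zy)y = (1.89 + 2.1×1.35)×1.35 = 6.379 m²; P = b + 2y√(1+z²) = 1.89 + 2×1.35×2.326 = 8.17 m.
Hydraulic radius R = A/P = 6.379/8.17 = 0.7807 m.
V = (1/n) R^(2/3) √S = (1/0.023) × 0.7807^(2/3) × √0.0034 = 2.15 m/s. Hydraulic depth D_h = A/T = 6.379/7.56 = 0.8438 m.
Froude number Fr = V/√(g·D_h) = 2.15/√(9.81×0.8438) = 0.747, which is less than 1, so the flow is subcritical.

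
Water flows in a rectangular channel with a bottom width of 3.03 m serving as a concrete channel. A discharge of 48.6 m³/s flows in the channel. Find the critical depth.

y_c = 2.97 m

For a rectangular channel, critical depth y_c = (q²/g)^(1/3) where q = Q/b = 48.6/3.03 = 16.04 m²/s.
So y_c = (16.04²/9.81)^(1/3) = 2.97 m.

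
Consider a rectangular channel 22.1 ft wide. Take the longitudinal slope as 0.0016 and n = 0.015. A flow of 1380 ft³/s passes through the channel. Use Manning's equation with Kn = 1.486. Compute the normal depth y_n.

y_n = 6.26 ft

Manning's equation rearranged: A R^(2/3) = nQ / (1.486·√S) = 0.015 × 1380 / (1.486 × √0.0016) = 348.3.
Try y = 6.86 ft: A R^(2/3) = 396.7 — over.
Try y = 5.47 ft: A R^(2/3) = 287 — short.
Try y = 6.26 ft: A R^(2/3) = 348.4 — matches.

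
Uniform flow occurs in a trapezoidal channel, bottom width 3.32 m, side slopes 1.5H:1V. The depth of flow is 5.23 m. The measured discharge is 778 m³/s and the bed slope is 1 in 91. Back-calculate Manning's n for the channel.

With bottom width b = 3.32 m and side slope z = 1.5: A = (b + zy)y = (3.32 + 1.5×5.23)×5.23 = 58.39 m²; P = b + 2y√(1+z²) = 3.32 + 2×5.23×1.803 = 22.18 m.
Hydraulic radius R = A/P = 58.39/22.18 = 2.633 m.
Rearranging Manning's equation: n = (1/Q) A R^(2/3) S^(1/2) = (1/778) × 58.39 × 2.633^(2/3) × √0.01099 = 0.015.

n = 0.015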